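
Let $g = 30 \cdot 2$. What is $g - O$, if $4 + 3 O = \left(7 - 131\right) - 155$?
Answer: $\frac{463}{3} \approx 154.33$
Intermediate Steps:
$g = 60$
$O = - \frac{283}{3}$ ($O = - \frac{4}{3} + \frac{\left(7 - 131\right) - 155}{3} = - \frac{4}{3} + \frac{-124 - 155}{3} = - \frac{4}{3} + \frac{1}{3} \left(-279\right) = - \frac{4}{3} - 93 = - \frac{283}{3} \approx -94.333$)
$g - O = 60 - - \frac{283}{3} = 60 + \frac{283}{3} = \frac{463}{3}$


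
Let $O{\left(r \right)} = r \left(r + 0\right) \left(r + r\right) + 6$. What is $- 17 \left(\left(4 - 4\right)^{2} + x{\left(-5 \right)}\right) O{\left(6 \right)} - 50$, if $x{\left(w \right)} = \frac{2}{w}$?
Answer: $\frac{14642}{5} \approx 2928.4$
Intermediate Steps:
$O{\left(r \right)} = 6 + 2 r^{3}$ ($O{\left(r \right)} = r r 2 r + 6 = r 2 r^{2} + 6 = 2 r^{3} + 6 = 6 + 2 r^{3}$)
$- 17 \left(\left(4 - 4\right)^{2} + x{\left(-5 \right)}\right) O{\left(6 \right)} - 50 = - 17 \left(\left(4 - 4\right)^{2} + \frac{2}{-5}\right) \left(6 + 2 \cdot 6^{3}\right) - 50 = - 17 \left(0^{2} + 2 \left(- \frac{1}{5}\right)\right) \left(6 + 2 \cdot 216\right) - 50 = - 17 \left(0 - \frac{2}{5}\right) \left(6 + 432\right) - 50 = - 17 \left(\left(- \frac{2}{5}\right) 438\right) - 50 = \left(-17\right) \left(- \frac{876}{5}\right) - 50 = \frac{14892}{5} - 50 = \frac{14642}{5}$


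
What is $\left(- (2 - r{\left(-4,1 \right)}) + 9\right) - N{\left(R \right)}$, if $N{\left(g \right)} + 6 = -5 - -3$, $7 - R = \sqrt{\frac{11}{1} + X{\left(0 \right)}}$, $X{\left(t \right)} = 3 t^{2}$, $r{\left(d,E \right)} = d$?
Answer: $11$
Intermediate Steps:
$R = 7 - \sqrt{11}$ ($R = 7 - \sqrt{\frac{11}{1} + 3 \cdot 0^{2}} = 7 - \sqrt{11 \cdot 1 + 3 \cdot 0} = 7 - \sqrt{11 + 0} = 7 - \sqrt{11} \approx 3.6834$)
$N{\left(g \right)} = -8$ ($N{\left(g \right)} = -6 - 2 = -8$)
$\left(- (2 - r{\left(-4,1 \right)}) + 9\right) - N{\left(R \right)} = \left(- (2 - -4) + 9\right) - -8 = \left(- (2 + 4) + 9\right) + 8 = \left(\left(-1\right) 6 + 9\right) + 8 = \left(-6 + 9\right) + 8 = 3 + 8 = 11$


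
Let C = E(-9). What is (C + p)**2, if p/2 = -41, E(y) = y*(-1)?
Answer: 5329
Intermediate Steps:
E(y) = -y
C = 9 (C = -1*(-9) = 9)
p = -82 (p = 2*(-41) = -82)
(C + p)**2 = (9 - 82)**2 = (-73)**2 = 5329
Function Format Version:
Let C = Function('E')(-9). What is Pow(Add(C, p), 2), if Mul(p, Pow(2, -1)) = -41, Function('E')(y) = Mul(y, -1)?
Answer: 5329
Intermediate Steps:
Function('E')(y) = Mul(-1, y)
C = 9 (C = Mul(-1, -9) = 9)
p = -82 (p = Mul(2, -41) = -82)
Pow(Add(C, p), 2) = Pow(Add(9, -82), 2) = Pow(-73, 2) = 5329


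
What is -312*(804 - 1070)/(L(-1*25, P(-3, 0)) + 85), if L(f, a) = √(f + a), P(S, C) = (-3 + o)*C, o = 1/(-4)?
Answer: 705432/725 - 41496*I/725 ≈ 973.01 - 57.236*I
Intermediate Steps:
o = -¼ ≈ -0.25000
P(S, C) = -13*C/4 (P(S, C) = (-3 - ¼)*C = -13*C/4)
L(f, a) = √(a + f)
-312*(804 - 1070)/(L(-1*25, P(-3, 0)) + 85) = -312*(804 - 1070)/(√(-13/4*0 - 1*25) + 85) = -(-82992)/(√(0 - 25) + 85) = -(-82992)/(√(-25) + 85) = -(-82992)/(5*I + 85) = -(-82992)/(85 + 5*I) = -(-82992)*(85 - 5*I)/7250 = -(-41496)*(85 - 5*I)/3625 = 41496*(85 - 5*I)/3625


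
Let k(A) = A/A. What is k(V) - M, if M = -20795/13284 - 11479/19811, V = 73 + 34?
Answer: 827626105/263169324 ≈ 3.1448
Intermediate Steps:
V = 107
k(A) = 1
M = -564456781/263169324 (M = -20795*1/13284 - 11479*1/19811 = -20795/13284 - 11479/19811 = -564456781/263169324 ≈ -2.1448)
k(V) - M = 1 - 1*(-564456781/263169324) = 1 + 564456781/263169324 = 827626105/263169324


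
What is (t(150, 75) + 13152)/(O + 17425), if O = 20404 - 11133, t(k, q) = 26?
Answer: 6589/13348 ≈ 0.49363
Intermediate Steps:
O = 9271
(t(150, 75) + 13152)/(O + 17425) = (26 + 13152)/(9271 + 17425) = 13178/26696 = 13178*(1/26696) = 6589/13348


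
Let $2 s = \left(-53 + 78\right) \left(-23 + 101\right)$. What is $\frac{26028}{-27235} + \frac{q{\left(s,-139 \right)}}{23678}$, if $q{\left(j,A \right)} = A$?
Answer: $- \frac{620076649}{644870330} \approx -0.96155$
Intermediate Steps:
$s = 975$ ($s = \frac{\left(-53 + 78\right) \left(-23 + 101\right)}{2} = \frac{25 \cdot 78}{2} = \frac{1}{2} \cdot 1950 = 975$)
$\frac{26028}{-27235} + \frac{q{\left(s,-139 \right)}}{23678} = \frac{26028}{-27235} - \frac{139}{23678} = 26028 \left(- \frac{1}{27235}\right) - \frac{139}{23678} = - \frac{26028}{27235} - \frac{139}{23678} = - \frac{620076649}{644870330}$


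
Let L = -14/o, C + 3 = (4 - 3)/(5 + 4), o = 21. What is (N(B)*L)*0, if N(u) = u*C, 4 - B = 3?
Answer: 0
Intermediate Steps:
B = 1 (B = 4 - 1*3 = 4 - 3 = 1)
C = -26/9 (C = -3 + (4 - 3)/(5 + 4) = -3 + 1/9 = -3 + 1*(⅑) = -3 + ⅑ = -26/9 ≈ -2.8889)
N(u) = -26*u/9 (N(u) = u*(-26/9) = -26*u/9)
L = -⅔ (L = -14/21 = -14*1/21 = -⅔ ≈ -0.66667)
(N(B)*L)*0 = (-26/9*1*(-⅔))*0 = -26/9*(-⅔)*0 = (52/27)*0 = 0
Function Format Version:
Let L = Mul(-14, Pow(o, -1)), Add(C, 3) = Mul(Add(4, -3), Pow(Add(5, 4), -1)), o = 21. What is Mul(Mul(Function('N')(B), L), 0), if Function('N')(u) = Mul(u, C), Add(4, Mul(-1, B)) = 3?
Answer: 0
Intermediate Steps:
B = 1 (B = Add(4, Mul(-1, 3)) = Add(4, -3) = 1)
C = Rational(-26, 9) (C = Add(-3, Mul(Add(4, -3), Pow(Add(5, 4), -1))) = Add(-3, Mul(1, Pow(9, -1))) = Add(-3, Mul(1, Rational(1, 9))) = Add(-3, Rational(1, 9)) = Rational(-26, 9) ≈ -2.8889)
Function('N')(u) = Mul(Rational(-26, 9), u) (Function('N')(u) = Mul(u, Rational(-26, 9)) = Mul(Rational(-26, 9), u))
L = Rational(-2, 3) (L = Mul(-14, Pow(21, -1)) = Mul(-14, Rational(1, 21)) = Rational(-2, 3) ≈ -0.66667)
Mul(Mul(Function('N')(B), L), 0) = Mul(Mul(Mul(Rational(-26, 9), 1), Rational(-2, 3)), 0) = Mul(Mul(Rational(-26, 9), Rational(-2, 3)), 0) = Mul(Rational(52, 27), 0) = 0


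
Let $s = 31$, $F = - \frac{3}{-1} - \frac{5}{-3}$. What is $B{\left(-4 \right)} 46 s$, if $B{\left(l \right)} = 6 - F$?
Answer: $\frac{5704}{3} \approx 1901.3$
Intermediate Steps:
$F = \frac{14}{3}$ ($F = \left(-3\right) \left(-1\right) - - \frac{5}{3} = 3 + \frac{5}{3} = \frac{14}{3} \approx 4.6667$)
$B{\left(l \right)} = \frac{4}{3}$ ($B{\left(l \right)} = 6 - \frac{14}{3} = \frac{4}{3}$)
$B{\left(-4 \right)} 46 s = \frac{4}{3} \cdot 46 \cdot 31 = \frac{184}{3} \cdot 31 = \frac{5704}{3}$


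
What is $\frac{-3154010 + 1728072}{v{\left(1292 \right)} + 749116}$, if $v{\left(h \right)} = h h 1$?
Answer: $- \frac{712969}{1209190} \approx -0.58963$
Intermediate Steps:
$v{\left(h \right)} = h^{2}$ ($v{\left(h \right)} = h^{2} \cdot 1 = h^{2}$)
$\frac{-3154010 + 1728072}{v{\left(1292 \right)} + 749116} = \frac{-3154010 + 1728072}{1292^{2} + 749116} = - \frac{1425938}{1669264 + 749116} = - \frac{1425938}{2418380} = \left(-1425938\right) \frac{1}{2418380} = - \frac{712969}{1209190}$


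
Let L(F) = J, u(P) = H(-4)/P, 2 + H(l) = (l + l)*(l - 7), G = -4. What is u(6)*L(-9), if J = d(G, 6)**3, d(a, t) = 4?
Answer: 2752/3 ≈ 917.33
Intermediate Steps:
H(l) = -2 + 2*l*(-7 + l) (H(l) = -2 + (l + l)*(l - 7) = -2 + (2*l)*(-7 + l) = -2 + 2*l*(-7 + l))
u(P) = 86/P (u(P) = (-2 - 14*(-4) + 2*(-4)**2)/P = (-2 + 56 + 2*16)/P = (-2 + 56 + 32)/P = 86/P)
J = 64 (J = 4**3 = 64)
L(F) = 64
u(6)*L(-9) = (86/6)*64 = (86*(1/6))*64 = (43/3)*64 = 2752/3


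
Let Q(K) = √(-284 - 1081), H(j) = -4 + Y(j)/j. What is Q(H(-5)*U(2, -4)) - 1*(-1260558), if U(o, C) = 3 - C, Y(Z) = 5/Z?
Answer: 1260558 + I*√1365 ≈ 1.2606e+6 + 36.946*I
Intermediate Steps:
H(j) = -4 + 5/j² (H(j) = -4 + (5/j)/j = -4 + 5/j²)
Q(K) = I*√1365 (Q(K) = √(-1365) = I*√1365)
Q(H(-5)*U(2, -4)) - 1*(-1260558) = I*√1365 - 1*(-1260558) = I*√1365 + 1260558 = 1260558 + I*√1365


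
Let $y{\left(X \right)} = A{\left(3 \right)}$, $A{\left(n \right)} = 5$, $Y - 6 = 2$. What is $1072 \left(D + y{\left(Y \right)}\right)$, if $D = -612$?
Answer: $-650704$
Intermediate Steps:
$Y = 8$ ($Y = 6 + 2 = 8$)
$y{\left(X \right)} = 5$
$1072 \left(D + y{\left(Y \right)}\right) = 1072 \left(-612 + 5\right) = 1072 \left(-607\right) = -650704$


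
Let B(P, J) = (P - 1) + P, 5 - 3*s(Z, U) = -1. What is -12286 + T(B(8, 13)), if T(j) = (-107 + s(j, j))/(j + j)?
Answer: -24579/2 ≈ -12290.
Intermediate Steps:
s(Z, U) = 2 (s(Z, U) = 5/3 - 1/3*(-1) = 5/3 + 1/3 = 2)
B(P, J) = -1 + 2*P (B(P, J) = (-1 + P) + P = -1 + 2*P)
T(j) = -105/(2*j) (T(j) = (-107 + 2)/(j + j) = -105*1/(2*j) = -105/(2*j))
-12286 + T(B(8, 13)) = -12286 - 105/(2*(-1 + 2*8)) = -12286 - 105/(2*(-1 + 16)) = -12286 - 105/2/15 = -12286 - 105/2*1/15 = -12286 - 7/2 = -24579/2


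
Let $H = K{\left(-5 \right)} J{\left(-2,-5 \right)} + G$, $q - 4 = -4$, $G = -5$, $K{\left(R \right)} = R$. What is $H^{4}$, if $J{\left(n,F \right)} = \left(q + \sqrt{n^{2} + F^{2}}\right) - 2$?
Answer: $635000 - 75000 \sqrt{29} \approx 2.3111 \cdot 10^{5}$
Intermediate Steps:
$q = 0$ ($q = 4 - 4 = 0$)
$J{\left(n,F \right)} = -2 + \sqrt{F^{2} + n^{2}}$ ($J{\left(n,F \right)} = \left(0 + \sqrt{n^{2} + F^{2}}\right) - 2 = \left(0 + \sqrt{F^{2} + n^{2}}\right) - 2 = \sqrt{F^{2} + n^{2}} - 2 = -2 + \sqrt{F^{2} + n^{2}}$)
$H = 5 - 5 \sqrt{29}$ ($H = - 5 \left(-2 + \sqrt{\left(-5\right)^{2} + \left(-2\right)^{2}}\right) - 5 = - 5 \left(-2 + \sqrt{25 + 4}\right) - 5 = - 5 \left(-2 + \sqrt{29}\right) - 5 = \left(10 - 5 \sqrt{29}\right) - 5 = 5 - 5 \sqrt{29} \approx -21.926$)
$H^{4} = \left(5 - 5 \sqrt{29}\right)^{4}$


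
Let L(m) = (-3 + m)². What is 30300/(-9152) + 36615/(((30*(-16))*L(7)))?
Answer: -591463/73216 ≈ -8.0783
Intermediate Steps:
30300/(-9152) + 36615/(((30*(-16))*L(7))) = 30300/(-9152) + 36615/(((30*(-16))*(-3 + 7)²)) = 30300*(-1/9152) + 36615/((-480*4²)) = -7575/2288 + 36615/((-480*16)) = -7575/2288 + 36615/(-7680) = -7575/2288 + 36615*(-1/7680) = -7575/2288 - 2441/512 = -591463/73216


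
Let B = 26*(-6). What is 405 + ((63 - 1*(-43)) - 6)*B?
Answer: -15195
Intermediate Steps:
B = -156
405 + ((63 - 1*(-43)) - 6)*B = 405 + ((63 - 1*(-43)) - 6)*(-156) = 405 + ((63 + 43) - 6)*(-156) = 405 + (106 - 6)*(-156) = 405 + 100*(-156) = 405 - 15600 = -15195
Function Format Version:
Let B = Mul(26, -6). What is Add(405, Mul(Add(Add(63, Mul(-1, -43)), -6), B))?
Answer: -15195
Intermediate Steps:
B = -156
Add(405, Mul(Add(Add(63, Mul(-1, -43)), -6), B)) = Add(405, Mul(Add(Add(63, Mul(-1, -43)), -6), -156)) = Add(405, Mul(Add(Add(63, 43), -6), -156)) = Add(405, Mul(Add(106, -6), -156)) = Add(405, Mul(100, -156)) = Add(405, -15600) = -15195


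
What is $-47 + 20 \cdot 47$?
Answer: $893$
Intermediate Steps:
$-47 + 20 \cdot 47 = -47 + 940 = 893$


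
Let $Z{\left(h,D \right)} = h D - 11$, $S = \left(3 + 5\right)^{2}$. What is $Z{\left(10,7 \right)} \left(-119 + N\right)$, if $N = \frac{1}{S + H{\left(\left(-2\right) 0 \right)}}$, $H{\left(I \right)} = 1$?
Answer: $- \frac{456306}{65} \approx -7020.1$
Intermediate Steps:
$S = 64$ ($S = 8^{2} = 64$)
$Z{\left(h,D \right)} = -11 + D h$ ($Z{\left(h,D \right)} = D h - 11 = -11 + D h$)
$N = \frac{1}{65}$ ($N = \frac{1}{64 + 1} = \frac{1}{65} \approx 0.015385$)
$Z{\left(10,7 \right)} \left(-119 + N\right) = \left(-11 + 7 \cdot 10\right) \left(-119 + \frac{1}{65}\right) = \left(-11 + 70\right) \left(- \frac{7734}{65}\right) = 59 \left(- \frac{7734}{65}\right) = - \frac{456306}{65}$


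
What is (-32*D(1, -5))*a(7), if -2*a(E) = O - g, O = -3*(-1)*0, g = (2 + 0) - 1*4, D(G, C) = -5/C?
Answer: 32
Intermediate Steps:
g = -2 (g = 2 - 4 = -2)
O = 0 (O = 3*0 = 0)
a(E) = -1 (a(E) = -(0 - 1*(-2))/2 = -(0 + 2)/2 = -½*2 = -1)
(-32*D(1, -5))*a(7) = -(-160)/(-5)*(-1) = -(-160)*(-1)/5*(-1) = -32*1*(-1) = -32*(-1) = 32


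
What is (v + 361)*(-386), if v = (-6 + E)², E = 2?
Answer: -145522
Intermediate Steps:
v = 16 (v = (-6 + 2)² = (-4)² = 16)
(v + 361)*(-386) = (16 + 361)*(-386) = 377*(-386) = -145522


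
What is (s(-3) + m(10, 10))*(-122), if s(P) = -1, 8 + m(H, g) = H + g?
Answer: -1342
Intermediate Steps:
m(H, g) = -8 + H + g (m(H, g) = -8 + (H + g) = -8 + H + g)
(s(-3) + m(10, 10))*(-122) = (-1 + (-8 + 10 + 10))*(-122) = (-1 + 12)*(-122) = 11*(-122) = -1342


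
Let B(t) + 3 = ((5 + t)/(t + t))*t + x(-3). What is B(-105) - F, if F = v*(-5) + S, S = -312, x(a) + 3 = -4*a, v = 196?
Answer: 1248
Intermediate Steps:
x(a) = -3 - 4*a
B(t) = 17/2 + t/2 (B(t) = -3 + (((5 + t)/(t + t))*t + (-3 - 4*(-3))) = -3 + (((5 + t)/((2*t)))*t + (-3 + 12)) = -3 + (((5 + t)*(1/(2*t)))*t + 9) = -3 + (((5 + t)/(2*t))*t + 9) = -3 + ((5/2 + t/2) + 9) = -3 + (23/2 + t/2) = 17/2 + t/2)
F = -1292 (F = 196*(-5) - 312 = -980 - 312 = -1292)
B(-105) - F = (17/2 + (½)*(-105)) - 1*(-1292) = (17/2 - 105/2) + 1292 = -44 + 1292 = 1248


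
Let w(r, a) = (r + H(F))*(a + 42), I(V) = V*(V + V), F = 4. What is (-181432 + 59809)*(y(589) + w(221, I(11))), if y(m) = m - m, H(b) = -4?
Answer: -7495382244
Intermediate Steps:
I(V) = 2*V² (I(V) = V*(2*V) = 2*V²)
w(r, a) = (-4 + r)*(42 + a) (w(r, a) = (r - 4)*(a + 42) = (-4 + r)*(42 + a))
y(m) = 0
(-181432 + 59809)*(y(589) + w(221, I(11))) = (-181432 + 59809)*(0 + (-168 - 8*11² + 42*221 + (2*11²)*221)) = -121623*(0 + (-168 - 8*121 + 9282 + (2*121)*221)) = -121623*(0 + (-168 - 4*242 + 9282 + 242*221)) = -121623*(0 + (-168 - 968 + 9282 + 53482)) = -121623*(0 + 61628) = -121623*61628 = -7495382244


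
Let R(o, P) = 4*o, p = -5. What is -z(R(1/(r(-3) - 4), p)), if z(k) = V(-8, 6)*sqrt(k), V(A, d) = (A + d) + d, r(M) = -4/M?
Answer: -2*I*sqrt(6) ≈ -4.899*I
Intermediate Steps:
V(A, d) = A + 2*d
z(k) = 4*sqrt(k) (z(k) = (-8 + 2*6)*sqrt(k) = (-8 + 12)*sqrt(k) = 4*sqrt(k))
-z(R(1/(r(-3) - 4), p)) = -4*sqrt(4/(-4/(-3) - 4)) = -4*sqrt(4/(-4*(-1/3) - 4)) = -4*sqrt(4/(4/3 - 4)) = -4*sqrt(4/(-8/3)) = -4*sqrt(4*(-3/8)) = -4*sqrt(-3/2) = -4*I*sqrt(6)/2 = -2*I*sqrt(6)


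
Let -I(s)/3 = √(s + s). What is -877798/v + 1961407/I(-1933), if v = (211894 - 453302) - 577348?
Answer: 438899/409378 + 1961407*I*√3866/11598 ≈ 1.0721 + 10515.0*I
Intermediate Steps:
I(s) = -3*√2*√s (I(s) = -3*√(s + s) = -3*√2*√s)
v = -818756 (v = -241408 - 577348 = -818756)
-877798/v + 1961407/I(-1933) = -877798/(-818756) + 1961407/((-3*√2*√(-1933))) = -877798*(-1/818756) + 1961407/((-3*√2*I*√1933)) = 438899/409378 + 1961407/((-3*I*√3866)) = 438899/409378 + 1961407*(I*√3866/11598) = 438899/409378 + 1961407*I*√3866/11598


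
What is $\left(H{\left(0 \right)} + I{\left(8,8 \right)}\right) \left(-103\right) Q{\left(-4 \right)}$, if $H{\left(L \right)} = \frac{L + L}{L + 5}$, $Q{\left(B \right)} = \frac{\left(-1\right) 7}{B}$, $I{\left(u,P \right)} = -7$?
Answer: $\frac{5047}{4} \approx 1261.8$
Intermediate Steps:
$Q{\left(B \right)} = - \frac{7}{B}$
$H{\left(L \right)} = \frac{2 L}{5 + L}$
$\left(H{\left(0 \right)} + I{\left(8,8 \right)}\right) \left(-103\right) Q{\left(-4 \right)} = \left(2 \cdot 0 \frac{1}{5 + 0} - 7\right) \left(-103\right) \left(- \frac{7}{-4}\right) = \left(2 \cdot 0 \cdot \frac{1}{5} - 7\right) \left(-103\right) \left(\left(-7\right) \left(- \frac{1}{4}\right)\right) = \left(2 \cdot 0 \cdot \frac{1}{5} - 7\right) \left(-103\right) \frac{7}{4} = \left(0 - 7\right) \left(-103\right) \frac{7}{4} = \left(-7\right) \left(-103\right) \frac{7}{4} = 721 \cdot \frac{7}{4} = \frac{5047}{4}$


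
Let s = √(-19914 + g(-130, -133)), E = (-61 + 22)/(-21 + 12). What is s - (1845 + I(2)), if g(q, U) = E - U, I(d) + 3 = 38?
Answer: -1880 + I*√177990/3 ≈ -1880.0 + 140.63*I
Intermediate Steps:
I(d) = 35 (I(d) = -3 + 38 = 35)
E = 13/3 (E = -39/(-9) = -39*(-⅑) = 13/3 ≈ 4.3333)
g(q, U) = 13/3 - U
s = I*√177990/3 (s = √(-19914 + (13/3 - 1*(-133))) = √(-19914 + (13/3 + 133)) = √(-19914 + 412/3) = √(-59330/3) = I*√177990/3 ≈ 140.63*I)
s - (1845 + I(2)) = I*√177990/3 - (1845 + 35) = I*√177990/3 - 1*1880 = I*√177990/3 - 1880 = -1880 + I*√177990/3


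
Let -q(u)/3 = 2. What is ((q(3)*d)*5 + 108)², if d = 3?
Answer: 324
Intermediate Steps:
q(u) = -6 (q(u) = -3*2 = -6)
((q(3)*d)*5 + 108)² = (-6*3*5 + 108)² = (-18*5 + 108)² = (-90 + 108)² = 18² = 324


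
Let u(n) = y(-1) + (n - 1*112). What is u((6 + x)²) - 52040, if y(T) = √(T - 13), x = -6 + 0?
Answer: -52152 + I*√14 ≈ -52152.0 + 3.7417*I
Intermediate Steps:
x = -6
y(T) = √(-13 + T)
u(n) = -112 + n + I*√14 (u(n) = √(-13 - 1) + (n - 1*112) = √(-14) + (n - 112) = I*√14 + (-112 + n) = -112 + n + I*√14)
u((6 + x)²) - 52040 = (-112 + (6 - 6)² + I*√14) - 52040 = (-112 + 0² + I*√14) - 52040 = (-112 + 0 + I*√14) - 52040 = (-112 + I*√14) - 52040 = -52152 + I*√14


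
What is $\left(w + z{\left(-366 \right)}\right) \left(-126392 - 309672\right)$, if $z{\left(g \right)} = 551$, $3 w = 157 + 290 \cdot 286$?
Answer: $-12318808000$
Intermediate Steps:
$w = 27699$ ($w = \frac{157 + 290 \cdot 286}{3} = \frac{157 + 82940}{3} = \frac{1}{3} \cdot 83097 = 27699$)
$\left(w + z{\left(-366 \right)}\right) \left(-126392 - 309672\right) = \left(27699 + 551\right) \left(-126392 - 309672\right) = 28250 \left(-436064\right) = -12318808000$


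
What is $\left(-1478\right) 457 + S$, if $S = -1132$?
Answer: $-676578$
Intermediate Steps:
$\left(-1478\right) 457 + S = \left(-1478\right) 457 - 1132 = -675446 - 1132 = -676578$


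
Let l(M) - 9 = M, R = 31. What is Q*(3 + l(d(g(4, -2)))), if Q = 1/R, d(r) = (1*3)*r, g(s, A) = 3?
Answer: 21/31 ≈ 0.67742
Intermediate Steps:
d(r) = 3*r
Q = 1/31 ≈ 0.032258
l(M) = 9 + M
Q*(3 + l(d(g(4, -2)))) = (3 + (9 + 3*3))/31 = (3 + (9 + 9))/31 = (3 + 18)/31 = (1/31)*21 = 21/31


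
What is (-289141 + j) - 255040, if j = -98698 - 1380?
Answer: -644259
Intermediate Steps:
j = -100078
(-289141 + j) - 255040 = (-289141 - 100078) - 255040 = -389219 - 255040 = -644259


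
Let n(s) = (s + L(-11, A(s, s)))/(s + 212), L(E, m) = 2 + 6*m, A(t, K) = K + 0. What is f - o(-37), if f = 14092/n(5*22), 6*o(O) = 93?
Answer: 2262829/386 ≈ 5862.3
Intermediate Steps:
o(O) = 31/2 (o(O) = (⅙)*93 = 31/2)
A(t, K) = K
n(s) = (2 + 7*s)/(212 + s) (n(s) = (s + (2 + 6*s))/(s + 212) = (2 + 7*s)/(212 + s))
f = 1134406/193 (f = 14092/(((2 + 7*(5*22))/(212 + 5*22))) = 14092/(((2 + 7*110)/(212 + 110))) = 14092/(((2 + 770)/322)) = 14092/(((1/322)*772)) = 14092/(386/161) = 14092*(161/386) = 1134406/193 ≈ 5877.8)
f - o(-37) = 1134406/193 - 1*31/2 = 1134406/193 - 31/2 = 2262829/386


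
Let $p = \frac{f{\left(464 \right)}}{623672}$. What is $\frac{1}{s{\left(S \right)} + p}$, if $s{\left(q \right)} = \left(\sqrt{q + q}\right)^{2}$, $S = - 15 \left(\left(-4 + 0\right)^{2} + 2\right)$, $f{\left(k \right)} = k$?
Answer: $- \frac{77959}{42097802} \approx -0.0018519$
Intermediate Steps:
$S = -270$ ($S = - 15 \left(\left(-4\right)^{2} + 2\right) = - 15 \left(16 + 2\right) = \left(-15\right) 18 = -270$)
$p = \frac{58}{77959}$ ($p = \frac{464}{623672} = 464 \cdot \frac{1}{623672} = \frac{58}{77959} \approx 0.00074398$)
$s{\left(q \right)} = 2 q$ ($s{\left(q \right)} = \left(\sqrt{2 q}\right)^{2} = \left(\sqrt{2} \sqrt{q}\right)^{2} = 2 q$)
$\frac{1}{s{\left(S \right)} + p} = \frac{1}{2 \left(-270\right) + \frac{58}{77959}} = \frac{1}{-540 + \frac{58}{77959}} = \frac{1}{- \frac{42097802}{77959}} = - \frac{77959}{42097802}$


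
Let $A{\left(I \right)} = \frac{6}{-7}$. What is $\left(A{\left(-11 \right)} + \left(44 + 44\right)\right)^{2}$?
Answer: $\frac{372100}{49} \approx 7593.9$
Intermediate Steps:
$A{\left(I \right)} = - \frac{6}{7}$ ($A{\left(I \right)} = 6 \left(- \frac{1}{7}\right) = - \frac{6}{7}$)
$\left(A{\left(-11 \right)} + \left(44 + 44\right)\right)^{2} = \left(- \frac{6}{7} + \left(44 + 44\right)\right)^{2} = \left(- \frac{6}{7} + 88\right)^{2} = \left(\frac{610}{7}\right)^{2} = \frac{372100}{49}$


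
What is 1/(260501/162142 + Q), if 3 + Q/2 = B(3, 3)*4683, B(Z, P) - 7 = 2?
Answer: 162142/13666885397 ≈ 1.1864e-5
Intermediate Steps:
B(Z, P) = 9 (B(Z, P) = 7 + 2 = 9)
Q = 84288 (Q = -6 + 2*(9*4683) = -6 + 2*42147 = -6 + 84294 = 84288)
1/(260501/162142 + Q) = 1/(260501/162142 + 84288) = 1/(13666885397/162142) = 162142/13666885397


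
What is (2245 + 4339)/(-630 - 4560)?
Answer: -3292/2595 ≈ -1.2686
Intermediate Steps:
(2245 + 4339)/(-630 - 4560) = 6584/(-5190) = 6584*(-1/5190) = -3292/2595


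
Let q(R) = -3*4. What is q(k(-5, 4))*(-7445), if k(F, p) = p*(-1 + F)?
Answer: 89340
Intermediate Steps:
q(R) = -12
q(k(-5, 4))*(-7445) = -12*(-7445) = 89340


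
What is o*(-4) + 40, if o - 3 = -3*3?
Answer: 64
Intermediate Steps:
o = -6 (o = 3 - 3*3 = 3 - 9 = -6)
o*(-4) + 40 = -6*(-4) + 40 = 24 + 40 = 64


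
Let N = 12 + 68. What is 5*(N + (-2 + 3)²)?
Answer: 405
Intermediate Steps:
N = 80
5*(N + (-2 + 3)²) = 5*(80 + (-2 + 3)²) = 5*(80 + 1²) = 5*(80 + 1) = 5*81 = 405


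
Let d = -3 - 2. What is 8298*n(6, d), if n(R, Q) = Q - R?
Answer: -91278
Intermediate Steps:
d = -5
8298*n(6, d) = 8298*(-5 - 1*6) = 8298*(-5 - 6) = 8298*(-11) = -91278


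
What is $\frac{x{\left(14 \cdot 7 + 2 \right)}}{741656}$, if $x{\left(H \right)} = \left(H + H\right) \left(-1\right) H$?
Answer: $- \frac{2500}{92707} \approx -0.026967$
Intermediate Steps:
$x{\left(H \right)} = - 2 H^{2}$ ($x{\left(H \right)} = 2 H \left(-1\right) H = - 2 H H = - 2 H^{2}$)
$\frac{x{\left(14 \cdot 7 + 2 \right)}}{741656} = \frac{\left(-2\right) \left(14 \cdot 7 + 2\right)^{2}}{741656} = - 2 \left(98 + 2\right)^{2} \cdot \frac{1}{741656} = - 2 \cdot 100^{2} \cdot \frac{1}{741656} = \left(-2\right) 10000 \cdot \frac{1}{741656} = \left(-20000\right) \frac{1}{741656} = - \frac{2500}{92707}$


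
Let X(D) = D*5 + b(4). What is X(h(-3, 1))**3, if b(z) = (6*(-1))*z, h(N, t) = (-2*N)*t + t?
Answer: 1331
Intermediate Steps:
h(N, t) = t - 2*N*t (h(N, t) = -2*N*t + t = t - 2*N*t)
b(z) = -6*z
X(D) = -24 + 5*D (X(D) = D*5 - 6*4 = 5*D - 24 = -24 + 5*D)
X(h(-3, 1))**3 = (-24 + 5*(1*(1 - 2*(-3))))**3 = (-24 + 5*(1*(1 + 6)))**3 = (-24 + 5*(1*7))**3 = (-24 + 5*7)**3 = (-24 + 35)**3 = 11**3 = 1331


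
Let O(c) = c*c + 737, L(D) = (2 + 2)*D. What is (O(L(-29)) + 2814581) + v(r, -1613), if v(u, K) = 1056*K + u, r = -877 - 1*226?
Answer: 1124343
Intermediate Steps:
r = -1103 (r = -877 - 226 = -1103)
v(u, K) = u + 1056*K
L(D) = 4*D
O(c) = 737 + c² (O(c) = c² + 737 = 737 + c²)
(O(L(-29)) + 2814581) + v(r, -1613) = ((737 + (4*(-29))²) + 2814581) + (-1103 + 1056*(-1613)) = ((737 + (-116)²) + 2814581) + (-1103 - 1703328) = ((737 + 13456) + 2814581) - 1704431 = (14193 + 2814581) - 1704431 = 2828774 - 1704431 = 1124343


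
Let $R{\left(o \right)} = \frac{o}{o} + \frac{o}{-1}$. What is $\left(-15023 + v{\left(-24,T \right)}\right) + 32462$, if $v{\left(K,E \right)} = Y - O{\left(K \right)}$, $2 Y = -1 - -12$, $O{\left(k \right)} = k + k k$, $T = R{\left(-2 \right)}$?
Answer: $\frac{33785}{2} \approx 16893.0$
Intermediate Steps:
$R{\left(o \right)} = 1 - o$ ($R{\left(o \right)} = 1 + o \left(-1\right) = 1 - o$)
$T = 3$ ($T = 1 - -2 = 1 + 2 = 3$)
$O{\left(k \right)} = k + k^{2}$
$Y = \frac{11}{2}$ ($Y = \frac{-1 - -12}{2} = \frac{-1 + 12}{2} = \frac{1}{2} \cdot 11 = \frac{11}{2} \approx 5.5$)
$v{\left(K,E \right)} = \frac{11}{2} - K \left(1 + K\right)$
$\left(-15023 + v{\left(-24,T \right)}\right) + 32462 = \left(-15023 - \frac{1093}{2}\right) + 32462 = - \frac{31139}{2} + 32462 = \frac{33785}{2}$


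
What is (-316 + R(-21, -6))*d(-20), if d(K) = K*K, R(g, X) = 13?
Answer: -121200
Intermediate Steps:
d(K) = K²
(-316 + R(-21, -6))*d(-20) = (-316 + 13)*(-20)² = -303*400 = -121200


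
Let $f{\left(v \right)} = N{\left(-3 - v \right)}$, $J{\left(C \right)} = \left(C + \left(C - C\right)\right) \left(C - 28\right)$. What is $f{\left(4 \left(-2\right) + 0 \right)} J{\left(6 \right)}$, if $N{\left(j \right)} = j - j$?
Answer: $0$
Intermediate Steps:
$J{\left(C \right)} = C \left(-28 + C\right)$ ($J{\left(C \right)} = \left(C + 0\right) \left(-28 + C\right) = C \left(-28 + C\right)$)
$N{\left(j \right)} = 0$
$f{\left(v \right)} = 0$
$f{\left(4 \left(-2\right) + 0 \right)} J{\left(6 \right)} = 0 \cdot 6 \left(-28 + 6\right) = 0 \cdot 6 \left(-22\right) = 0 \left(-132\right) = 0$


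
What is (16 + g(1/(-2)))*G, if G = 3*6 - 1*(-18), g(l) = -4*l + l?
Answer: 630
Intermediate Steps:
g(l) = -3*l
G = 36 (G = 18 + 18 = 36)
(16 + g(1/(-2)))*G = (16 - 3/(-2))*36 = (16 - 3*(-½))*36 = (16 + 3/2)*36 = (35/2)*36 = 630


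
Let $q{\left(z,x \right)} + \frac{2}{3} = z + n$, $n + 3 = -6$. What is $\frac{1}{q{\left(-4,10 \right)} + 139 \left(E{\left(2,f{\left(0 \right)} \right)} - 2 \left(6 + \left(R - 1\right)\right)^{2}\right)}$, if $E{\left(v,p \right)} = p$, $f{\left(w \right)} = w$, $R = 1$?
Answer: $- \frac{3}{30065} \approx -9.9784 \cdot 10^{-5}$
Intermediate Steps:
$n = -9$ ($n = -3 - 6 = -9$)
$q{\left(z,x \right)} = - \frac{29}{3} + z$ ($q{\left(z,x \right)} = - \frac{2}{3} + \left(z - 9\right) = - \frac{2}{3} + \left(-9 + z\right) = - \frac{29}{3} + z$)
$\frac{1}{q{\left(-4,10 \right)} + 139 \left(E{\left(2,f{\left(0 \right)} \right)} - 2 \left(6 + \left(R - 1\right)\right)^{2}\right)} = \frac{1}{\left(- \frac{29}{3} - 4\right) + 139 \left(0 - 2 \left(6 + \left(1 - 1\right)\right)^{2}\right)} = \frac{1}{- \frac{41}{3} + 139 \left(0 - 2 \left(6 + 0\right)^{2}\right)} = \frac{1}{- \frac{41}{3} + 139 \left(0 - 2 \cdot 6^{2}\right)} = \frac{1}{- \frac{41}{3} + 139 \left(0 - 72\right)} = \frac{1}{- \frac{41}{3} + 139 \left(-72\right)} = \frac{1}{- \frac{41}{3} - 10008} = \frac{1}{- \frac{30065}{3}} = - \frac{3}{30065}$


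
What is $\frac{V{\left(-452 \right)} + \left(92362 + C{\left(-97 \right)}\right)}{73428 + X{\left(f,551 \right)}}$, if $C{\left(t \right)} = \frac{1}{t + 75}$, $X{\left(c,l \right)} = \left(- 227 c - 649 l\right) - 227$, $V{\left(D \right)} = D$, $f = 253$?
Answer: $- \frac{2022019}{7520238} \approx -0.26888$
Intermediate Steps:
$X{\left(c,l \right)} = -227 - 649 l - 227 c$ ($X{\left(c,l \right)} = \left(- 649 l - 227 c\right) - 227 = -227 - 649 l - 227 c$)
$C{\left(t \right)} = \frac{1}{75 + t}$
$\frac{V{\left(-452 \right)} + \left(92362 + C{\left(-97 \right)}\right)}{73428 + X{\left(f,551 \right)}} = \frac{-452 + \left(92362 + \frac{1}{75 - 97}\right)}{73428 - 415257} = \frac{-452 + \left(92362 + \frac{1}{-22}\right)}{73428 - 415257} = \frac{-452 + \left(92362 - \frac{1}{22}\right)}{73428 - 415257} = \frac{-452 + \frac{2031963}{22}}{-341829} = \frac{2022019}{22} \left(- \frac{1}{341829}\right) = - \frac{2022019}{7520238}$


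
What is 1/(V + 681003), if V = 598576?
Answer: 1/1279579 ≈ 7.8151e-7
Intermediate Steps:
1/(V + 681003) = 1/(598576 + 681003) = 1/1279579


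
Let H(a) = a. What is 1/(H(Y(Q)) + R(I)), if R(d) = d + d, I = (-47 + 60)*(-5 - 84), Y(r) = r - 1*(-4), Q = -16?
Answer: -1/2326 ≈ -0.00042992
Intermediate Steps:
Y(r) = 4 + r (Y(r) = r + 4 = 4 + r)
I = -1157 (I = 13*(-89) = -1157)
R(d) = 2*d
1/(H(Y(Q)) + R(I)) = 1/((4 - 16) + 2*(-1157)) = 1/(-12 - 2314) = 1/(-2326) = -1/2326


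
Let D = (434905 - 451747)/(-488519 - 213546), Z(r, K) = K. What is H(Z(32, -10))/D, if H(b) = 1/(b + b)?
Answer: -20059/9624 ≈ -2.0843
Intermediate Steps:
D = 2406/100295 (D = -16842/(-702065) = -16842*(-1/702065) = 2406/100295 ≈ 0.023989)
H(b) = 1/(2*b)
H(Z(32, -10))/D = ((1/2)/(-10))/(2406/100295) = ((1/2)*(-1/10))*(100295/2406) = -1/20*100295/2406 = -20059/9624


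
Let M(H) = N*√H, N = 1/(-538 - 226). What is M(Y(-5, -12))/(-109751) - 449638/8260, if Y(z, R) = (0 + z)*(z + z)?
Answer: -32117/590 + 5*√2/83849764 ≈ -54.436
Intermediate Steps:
N = -1/764 (N = 1/(-764) = -1/764 ≈ -0.0013089)
Y(z, R) = 2*z² (Y(z, R) = z*(2*z) = 2*z²)
M(H) = -√H/764
M(Y(-5, -12))/(-109751) - 449638/8260 = -5*√2/764/(-109751) - 449638/8260 = -5*√2/764*(-1/109751) - 449638*1/8260 = -5*√2/764*(-1/109751) - 32117/590 = 5*√2/83849764 - 32117/590 = -32117/590 + 5*√2/83849764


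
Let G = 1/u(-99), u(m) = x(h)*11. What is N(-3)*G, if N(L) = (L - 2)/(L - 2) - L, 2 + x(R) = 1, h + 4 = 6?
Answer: -4/11 ≈ -0.36364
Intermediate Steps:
h = 2 (h = -4 + 6 = 2)
x(R) = -1 (x(R) = -2 + 1 = -1)
u(m) = -11 (u(m) = -1*11 = -11)
G = -1/11 (G = 1/(-11) = -1/11 ≈ -0.090909)
N(L) = 1 - L (N(L) = (-2 + L)/(-2 + L) - L = 1 - L)
N(-3)*G = (1 - 1*(-3))*(-1/11) = (1 + 3)*(-1/11) = 4*(-1/11) = -4/11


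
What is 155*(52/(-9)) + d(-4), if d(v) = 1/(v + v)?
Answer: -64489/72 ≈ -895.68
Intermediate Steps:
d(v) = 1/(2*v)
155*(52/(-9)) + d(-4) = 155*(52/(-9)) + (1/2)/(-4) = 155*(52*(-1/9)) + (1/2)*(-1/4) = 155*(-52/9) - 1/8 = -8060/9 - 1/8 = -64489/72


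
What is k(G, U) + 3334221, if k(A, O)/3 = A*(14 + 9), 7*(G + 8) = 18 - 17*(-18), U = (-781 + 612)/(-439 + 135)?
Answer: 23358039/7 ≈ 3.3369e+6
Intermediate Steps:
U = 169/304 (U = -169/(-304) = -169*(-1/304) = 169/304 ≈ 0.55592)
G = 268/7 (G = -8 + (18 - 17*(-18))/7 = -8 + (18 + 306)/7 = -8 + (⅐)*324 = -8 + 324/7 = 268/7 ≈ 38.286)
k(A, O) = 69*A (k(A, O) = 3*(A*(14 + 9)) = 3*(A*23) = 3*(23*A) = 69*A)
k(G, U) + 3334221 = 69*(268/7) + 3334221 = 18492/7 + 3334221 = 23358039/7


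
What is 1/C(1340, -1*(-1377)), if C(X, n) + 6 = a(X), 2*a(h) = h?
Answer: 1/664 ≈ 0.0015060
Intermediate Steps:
a(h) = h/2
C(X, n) = -6 + X/2
1/C(1340, -1*(-1377)) = 1/(-6 + (½)*1340) = 1/(-6 + 670) = 1/664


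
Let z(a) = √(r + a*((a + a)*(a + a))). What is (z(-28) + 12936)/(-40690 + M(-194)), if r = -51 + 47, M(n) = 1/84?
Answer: -1086624/3417959 - 168*I*√21953/3417959 ≈ -0.31792 - 0.0072827*I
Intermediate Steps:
M(n) = 1/84
r = -4
z(a) = √(-4 + 4*a³) (z(a) = √(-4 + a*((a + a)*(a + a))) = √(-4 + a*((2*a)*(2*a))) = √(-4 + a*(4*a²)) = √(-4 + 4*a³))
(z(-28) + 12936)/(-40690 + M(-194)) = (2*√(-1 + (-28)³) + 12936)/(-40690 + 1/84) = (2*√(-1 - 21952) + 12936)/(-3417959/84) = (2*√(-21953) + 12936)*(-84/3417959) = (2*(I*√21953) + 12936)*(-84/3417959) = (2*I*√21953 + 12936)*(-84/3417959) = (12936 + 2*I*√21953)*(-84/3417959) = -1086624/3417959 - 168*I*√21953/3417959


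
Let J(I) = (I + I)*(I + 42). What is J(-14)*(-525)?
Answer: 411600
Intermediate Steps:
J(I) = 2*I*(42 + I) (J(I) = (2*I)*(42 + I) = 2*I*(42 + I))
J(-14)*(-525) = (2*(-14)*(42 - 14))*(-525) = (2*(-14)*28)*(-525) = -784*(-525) = 411600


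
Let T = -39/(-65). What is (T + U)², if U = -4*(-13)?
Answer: 69169/25 ≈ 2766.8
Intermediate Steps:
U = 52
T = ⅗ (T = -39*(-1/65) = ⅗ ≈ 0.60000)
(T + U)² = (⅗ + 52)² = (263/5)² = 69169/25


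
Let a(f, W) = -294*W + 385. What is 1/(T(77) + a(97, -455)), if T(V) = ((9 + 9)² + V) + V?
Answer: 1/134633 ≈ 7.4276e-6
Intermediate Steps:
T(V) = 324 + 2*V (T(V) = (18² + V) + V = (324 + V) + V = 324 + 2*V)
a(f, W) = 385 - 294*W
1/(T(77) + a(97, -455)) = 1/((324 + 2*77) + (385 - 294*(-455))) = 1/((324 + 154) + (385 + 133770)) = 1/(478 + 134155) = 1/134633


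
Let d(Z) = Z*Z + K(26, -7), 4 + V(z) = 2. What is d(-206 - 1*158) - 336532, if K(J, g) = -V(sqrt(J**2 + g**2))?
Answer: -204034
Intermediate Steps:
V(z) = -2 (V(z) = -4 + 2 = -2)
K(J, g) = 2 (K(J, g) = -1*(-2) = 2)
d(Z) = 2 + Z**2 (d(Z) = Z*Z + 2 = Z**2 + 2 = 2 + Z**2)
d(-206 - 1*158) - 336532 = (2 + (-206 - 1*158)**2) - 336532 = (2 + (-206 - 158)**2) - 336532 = (2 + (-364)**2) - 336532 = (2 + 132496) - 336532 = 132498 - 336532 = -204034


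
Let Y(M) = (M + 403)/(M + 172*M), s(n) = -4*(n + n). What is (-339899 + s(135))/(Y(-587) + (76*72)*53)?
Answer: -34626758429/29451415000 ≈ -1.1757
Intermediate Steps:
s(n) = -8*n
Y(M) = (403 + M)/(173*M) (Y(M) = (403 + M)/((173*M)) = (403 + M)*(1/(173*M)) = (403 + M)/(173*M))
(-339899 + s(135))/(Y(-587) + (76*72)*53) = (-339899 - 8*135)/((1/173)*(403 - 587)/(-587) + (76*72)*53) = (-339899 - 1080)/((1/173)*(-1/587)*(-184) + 5472*53) = -340979/(184/101551 + 290016) = -340979/29451415000/101551 = -340979*101551/29451415000 = -34626758429/29451415000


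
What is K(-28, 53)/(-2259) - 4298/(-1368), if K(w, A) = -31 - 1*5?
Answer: 542135/171684 ≈ 3.1577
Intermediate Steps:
K(w, A) = -36 (K(w, A) = -31 - 5 = -36)
K(-28, 53)/(-2259) - 4298/(-1368) = -36/(-2259) - 4298/(-1368) = -36*(-1/2259) - 4298*(-1/1368) = 4/251 + 2149/684 = 542135/171684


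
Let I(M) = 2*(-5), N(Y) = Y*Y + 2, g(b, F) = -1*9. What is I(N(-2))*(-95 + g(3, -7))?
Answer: 1040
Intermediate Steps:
g(b, F) = -9
N(Y) = 2 + Y² (N(Y) = Y² + 2 = 2 + Y²)
I(M) = -10
I(N(-2))*(-95 + g(3, -7)) = -10*(-95 - 9) = -10*(-104) = 1040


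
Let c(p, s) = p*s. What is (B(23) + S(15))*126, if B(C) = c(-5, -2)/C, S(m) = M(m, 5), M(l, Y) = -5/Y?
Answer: -1638/23 ≈ -71.217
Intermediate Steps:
S(m) = -1 (S(m) = -5/5 = -5*⅕ = -1)
B(C) = 10/C (B(C) = (-5*(-2))/C = 10/C)
(B(23) + S(15))*126 = (10/23 - 1)*126 = -13/23*126 = -1638/23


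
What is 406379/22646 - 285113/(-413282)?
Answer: 43601448719/2339796043 ≈ 18.635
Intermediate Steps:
406379/22646 - 285113/(-413282) = 406379*(1/22646) - 285113*(-1/413282) = 406379/22646 + 285113/413282 = 43601448719/2339796043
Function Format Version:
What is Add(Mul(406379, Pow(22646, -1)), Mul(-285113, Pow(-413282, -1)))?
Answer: Rational(43601448719, 2339796043) ≈ 18.635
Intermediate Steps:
Add(Mul(406379, Pow(22646, -1)), Mul(-285113, Pow(-413282, -1))) = Add(Mul(406379, Rational(1, 22646)), Mul(-285113, Rational(-1, 413282))) = Add(Rational(406379, 22646), Rational(285113, 413282)) = Rational(43601448719, 2339796043)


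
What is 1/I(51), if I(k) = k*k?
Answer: 1/2601 ≈ 0.00038447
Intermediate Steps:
I(k) = k²
1/I(51) = 1/(51²) = 1/2601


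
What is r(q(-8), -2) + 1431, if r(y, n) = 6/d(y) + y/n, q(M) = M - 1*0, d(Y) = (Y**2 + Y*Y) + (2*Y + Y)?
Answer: 74623/52 ≈ 1435.1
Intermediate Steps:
d(Y) = 2*Y**2 + 3*Y (d(Y) = (Y**2 + Y**2) + 3*Y = 2*Y**2 + 3*Y)
q(M) = M (q(M) = M + 0 = M)
r(y, n) = y/n + 6/(y*(3 + 2*y)) (r(y, n) = 6/((y*(3 + 2*y))) + y/n = 6*(1/(y*(3 + 2*y))) + y/n = 6/(y*(3 + 2*y)) + y/n = y/n + 6/(y*(3 + 2*y)))
r(q(-8), -2) + 1431 = (6*(-2) + (-8)**2*(3 + 2*(-8)))/(-2*(-8)*(3 + 2*(-8))) + 1431 = -1/2*(-1/8)*(-12 + 64*(3 - 16))/(3 - 16) + 1431 = -1/2*(-1/8)*(-12 + 64*(-13))/(-13) + 1431 = -1/2*(-1/8)*(-1/13)*(-12 - 832) + 1431 = -1/2*(-1/8)*(-1/13)*(-844) + 1431 = 211/52 + 1431 = 74623/52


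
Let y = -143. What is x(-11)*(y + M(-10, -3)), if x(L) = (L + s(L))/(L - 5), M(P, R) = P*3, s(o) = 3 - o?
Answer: 519/16 ≈ 32.438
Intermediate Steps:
M(P, R) = 3*P
x(L) = 3/(-5 + L) (x(L) = (L + (3 - L))/(L - 5) = 3/(-5 + L))
x(-11)*(y + M(-10, -3)) = (3/(-5 - 11))*(-143 + 3*(-10)) = (3/(-16))*(-143 - 30) = (3*(-1/16))*(-173) = -3/16*(-173) = 519/16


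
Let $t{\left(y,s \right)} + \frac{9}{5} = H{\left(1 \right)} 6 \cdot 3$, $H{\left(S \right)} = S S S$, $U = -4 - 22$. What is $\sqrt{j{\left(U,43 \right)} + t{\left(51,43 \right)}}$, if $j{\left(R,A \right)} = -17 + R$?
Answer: $\frac{i \sqrt{670}}{5} \approx 5.1769 i$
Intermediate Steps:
$U = -26$
$H{\left(S \right)} = S^{3}$ ($H{\left(S \right)} = S^{2} S = S^{3}$)
$t{\left(y,s \right)} = \frac{81}{5}$ ($t{\left(y,s \right)} = - \frac{9}{5} + 1^{3} \cdot 6 \cdot 3 = - \frac{9}{5} + 1 \cdot 6 \cdot 3 = - \frac{9}{5} + 6 \cdot 3 = - \frac{9}{5} + 18 = \frac{81}{5}$)
$\sqrt{j{\left(U,43 \right)} + t{\left(51,43 \right)}} = \sqrt{\left(-17 - 26\right) + \frac{81}{5}} = \sqrt{-43 + \frac{81}{5}} = \sqrt{- \frac{134}{5}} = \frac{i \sqrt{670}}{5}$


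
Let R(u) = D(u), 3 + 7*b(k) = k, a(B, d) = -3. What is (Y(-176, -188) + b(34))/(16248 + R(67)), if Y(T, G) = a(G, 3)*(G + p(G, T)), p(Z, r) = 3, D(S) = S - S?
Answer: 979/28434 ≈ 0.034431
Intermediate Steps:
b(k) = -3/7 + k/7
D(S) = 0
R(u) = 0
Y(T, G) = -9 - 3*G (Y(T, G) = -3*(G + 3) = -3*(3 + G) = -9 - 3*G)
(Y(-176, -188) + b(34))/(16248 + R(67)) = ((-9 - 3*(-188)) + (-3/7 + (1/7)*34))/(16248 + 0) = ((-9 + 564) + (-3/7 + 34/7))/16248 = (555 + 31/7)*(1/16248) = (3916/7)*(1/16248) = 979/28434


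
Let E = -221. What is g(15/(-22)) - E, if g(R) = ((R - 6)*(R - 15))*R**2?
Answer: 63181451/234256 ≈ 269.71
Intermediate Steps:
g(R) = R**2*(-15 + R)*(-6 + R) (g(R) = ((-6 + R)*(-15 + R))*R**2 = ((-15 + R)*(-6 + R))*R**2 = R**2*(-15 + R)*(-6 + R))
g(15/(-22)) - E = (15/(-22))**2*(90 + (15/(-22))**2 - 315/(-22)) - 1*(-221) = (15*(-1/22))**2*(90 + (15*(-1/22))**2 - 315*(-1)/22) + 221 = (-15/22)**2*(90 + (-15/22)**2 - 21*(-15/22)) + 221 = 225*(90 + 225/484 + 315/22)/484 + 221 = (225/484)*(50715/484) + 221 = 11410875/234256 + 221 = 63181451/234256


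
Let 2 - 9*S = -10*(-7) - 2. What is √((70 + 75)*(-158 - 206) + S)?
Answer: I*√475086/3 ≈ 229.75*I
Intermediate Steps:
S = -22/3 (S = 2/9 - (-10*(-7) - 2)/9 = 2/9 - (70 - 2)/9 = 2/9 - ⅑*68 = 2/9 - 68/9 = -22/3 ≈ -7.3333)
√((70 + 75)*(-158 - 206) + S) = √((70 + 75)*(-158 - 206) - 22/3) = √(145*(-364) - 22/3) = √(-52780 - 22/3) = √(-158362/3) = I*√475086/3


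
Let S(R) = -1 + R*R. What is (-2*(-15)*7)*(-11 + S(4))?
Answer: 840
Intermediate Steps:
S(R) = -1 + R**2
(-2*(-15)*7)*(-11 + S(4)) = (-2*(-15)*7)*(-11 + (-1 + 4**2)) = (30*7)*(-11 + (-1 + 16)) = 210*(-11 + 15) = 210*4 = 840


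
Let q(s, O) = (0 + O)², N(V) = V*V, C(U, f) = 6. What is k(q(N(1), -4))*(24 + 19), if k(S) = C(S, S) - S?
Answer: -430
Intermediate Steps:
N(V) = V²
q(s, O) = O²
k(S) = 6 - S
k(q(N(1), -4))*(24 + 19) = (6 - 1*(-4)²)*(24 + 19) = (6 - 1*16)*43 = (6 - 16)*43 = -10*43 = -430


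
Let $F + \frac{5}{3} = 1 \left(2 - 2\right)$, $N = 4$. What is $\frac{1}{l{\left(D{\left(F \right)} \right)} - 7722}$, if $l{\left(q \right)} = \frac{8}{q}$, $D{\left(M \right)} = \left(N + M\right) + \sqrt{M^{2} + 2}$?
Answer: $- \frac{3847}{29598474} + \frac{\sqrt{43}}{14799237} \approx -0.00012953$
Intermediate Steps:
$F = - \frac{5}{3}$ ($F = - \frac{5}{3} + 1 \left(2 - 2\right) = - \frac{5}{3} + 1 \cdot 0 = - \frac{5}{3} + 0 = - \frac{5}{3} \approx -1.6667$)
$D{\left(M \right)} = 4 + M + \sqrt{2 + M^{2}}$ ($D{\left(M \right)} = \left(4 + M\right) + \sqrt{M^{2} + 2} = \left(4 + M\right) + \sqrt{2 + M^{2}} = 4 + M + \sqrt{2 + M^{2}}$)
$\frac{1}{l{\left(D{\left(F \right)} \right)} - 7722} = \frac{1}{\frac{8}{4 - \frac{5}{3} + \sqrt{2 + \left(- \frac{5}{3}\right)^{2}}} - 7722} = \frac{1}{\frac{8}{4 - \frac{5}{3} + \sqrt{2 + \frac{25}{9}}} - 7722} = \frac{1}{\frac{8}{4 - \frac{5}{3} + \sqrt{\frac{43}{9}}} - 7722} = \frac{1}{\frac{8}{4 - \frac{5}{3} + \frac{\sqrt{43}}{3}} - 7722} = \frac{1}{\frac{8}{\frac{7}{3} + \frac{\sqrt{43}}{3}} - 7722} = \frac{1}{-7722 + \frac{8}{\frac{7}{3} + \frac{\sqrt{43}}{3}}}$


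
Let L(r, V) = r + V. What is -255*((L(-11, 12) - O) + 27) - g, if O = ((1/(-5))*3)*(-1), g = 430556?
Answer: -437543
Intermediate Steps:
L(r, V) = V + r
O = ⅗ (O = ((1*(-⅕))*3)*(-1) = -⅕*3*(-1) = -⅗*(-1) = ⅗ ≈ 0.60000)
-255*((L(-11, 12) - O) + 27) - g = -255*(((12 - 11) - 1*⅗) + 27) - 1*430556 = -255*((1 - ⅗) + 27) - 430556 = -255*(⅖ + 27) - 430556 = -255*137/5 - 430556 = -6987 - 430556 = -437543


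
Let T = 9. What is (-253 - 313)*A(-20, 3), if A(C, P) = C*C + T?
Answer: -231494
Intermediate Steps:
A(C, P) = 9 + C² (A(C, P) = C*C + 9 = C² + 9 = 9 + C²)
(-253 - 313)*A(-20, 3) = (-253 - 313)*(9 + (-20)²) = -566*(9 + 400) = -566*409 = -231494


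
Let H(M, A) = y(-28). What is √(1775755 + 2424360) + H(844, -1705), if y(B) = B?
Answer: -28 + √4200115 ≈ 2021.4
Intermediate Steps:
H(M, A) = -28
√(1775755 + 2424360) + H(844, -1705) = √(1775755 + 2424360) - 28 = √4200115 - 28 = -28 + √4200115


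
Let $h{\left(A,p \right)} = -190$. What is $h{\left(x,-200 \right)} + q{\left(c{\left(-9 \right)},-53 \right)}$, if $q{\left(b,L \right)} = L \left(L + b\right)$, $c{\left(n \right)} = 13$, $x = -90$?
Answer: $1930$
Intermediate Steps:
$h{\left(x,-200 \right)} + q{\left(c{\left(-9 \right)},-53 \right)} = -190 - 53 \left(-53 + 13\right) = -190 - -2120 = -190 + 2120 = 1930$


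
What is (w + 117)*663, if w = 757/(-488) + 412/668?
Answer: 6271235451/81496 ≈ 76952.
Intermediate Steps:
w = -76155/81496 (w = 757*(-1/488) + 412*(1/668) = -757/488 + 103/167 = -76155/81496 ≈ -0.93446)
(w + 117)*663 = (-76155/81496 + 117)*663 = (9458877/81496)*663 = 6271235451/81496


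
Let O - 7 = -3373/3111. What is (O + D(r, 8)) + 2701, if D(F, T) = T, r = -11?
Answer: 8446103/3111 ≈ 2714.9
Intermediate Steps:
O = 18404/3111 (O = 7 - 3373/3111 = 18404/3111 ≈ 5.9158)
(O + D(r, 8)) + 2701 = (18404/3111 + 8) + 2701 = 43292/3111 + 2701 = 8446103/3111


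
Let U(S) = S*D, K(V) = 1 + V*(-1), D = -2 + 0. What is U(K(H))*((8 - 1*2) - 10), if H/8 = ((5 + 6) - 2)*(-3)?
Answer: 1736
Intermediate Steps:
D = -2
H = -216 (H = 8*(((5 + 6) - 2)*(-3)) = 8*((11 - 2)*(-3)) = 8*(9*(-3)) = 8*(-27) = -216)
K(V) = 1 - V
U(S) = -2*S (U(S) = S*(-2) = -2*S)
U(K(H))*((8 - 1*2) - 10) = (-2*(1 - 1*(-216)))*((8 - 1*2) - 10) = (-2*(1 + 216))*((8 - 2) - 10) = (-2*217)*(6 - 10) = -434*(-4) = 1736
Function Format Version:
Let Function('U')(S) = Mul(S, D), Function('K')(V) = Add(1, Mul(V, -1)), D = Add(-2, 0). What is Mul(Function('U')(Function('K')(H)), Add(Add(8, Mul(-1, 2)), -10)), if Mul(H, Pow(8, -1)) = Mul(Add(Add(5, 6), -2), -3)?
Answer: 1736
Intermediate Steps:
D = -2
H = -216 (H = Mul(8, Mul(Add(Add(5, 6), -2), -3)) = Mul(8, Mul(Add(11, -2), -3)) = Mul(8, Mul(9, -3)) = Mul(8, -27) = -216)
Function('K')(V) = Add(1, Mul(-1, V))
Function('U')(S) = Mul(-2, S) (Function('U')(S) = Mul(S, -2) = Mul(-2, S))
Mul(Function('U')(Function('K')(H)), Add(Add(8, Mul(-1, 2)), -10)) = Mul(Mul(-2, Add(1, Mul(-1, -216))), Add(Add(8, Mul(-1, 2)), -10)) = Mul(Mul(-2, Add(1, 216)), Add(Add(8, -2), -10)) = Mul(Mul(-2, 217), Add(6, -10)) = Mul(-434, -4) = 1736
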